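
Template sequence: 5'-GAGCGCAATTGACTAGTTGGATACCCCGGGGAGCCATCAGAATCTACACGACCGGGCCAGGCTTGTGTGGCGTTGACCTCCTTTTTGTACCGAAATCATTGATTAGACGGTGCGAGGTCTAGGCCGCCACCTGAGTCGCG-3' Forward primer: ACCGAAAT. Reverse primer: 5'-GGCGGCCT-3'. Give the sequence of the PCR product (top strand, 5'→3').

5'-ACCGAAATCATTGATTAGACGGTGCGAGGTCTAGGCCGCC-3'

The forward primer matches the template at positions 89–96.
Taking the reverse complement of GGCGGCCT gives AGGCCGCC, found at positions 121–128 on the template; the primer anneals here to the top strand with its 3' end pointing upstream.
The product is the template from position 89 through 128 (40 bp).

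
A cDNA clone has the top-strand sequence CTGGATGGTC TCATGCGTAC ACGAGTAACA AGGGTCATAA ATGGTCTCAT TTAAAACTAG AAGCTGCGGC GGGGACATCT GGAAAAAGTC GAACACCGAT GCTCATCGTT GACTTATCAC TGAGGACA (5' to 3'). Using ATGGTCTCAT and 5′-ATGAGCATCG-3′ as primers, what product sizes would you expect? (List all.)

The forward primer ATGGTCTCAT matches the top strand at positions 5–14, 41–50.
The reverse primer's reverse complement is CGATGCTCAT, matching at positions 97–106.
Each forward site pairs with the reverse site to give a product ending at position 106: sizes 102, 66 bp.

102 bp, 66 bp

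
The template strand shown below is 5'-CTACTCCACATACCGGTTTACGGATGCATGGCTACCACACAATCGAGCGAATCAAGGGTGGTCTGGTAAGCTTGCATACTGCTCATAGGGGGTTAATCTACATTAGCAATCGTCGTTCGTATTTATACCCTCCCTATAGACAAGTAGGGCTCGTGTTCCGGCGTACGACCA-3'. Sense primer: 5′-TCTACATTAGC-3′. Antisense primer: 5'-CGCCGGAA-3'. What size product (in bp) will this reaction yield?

67 bp

The forward primer matches the template at positions 97–107.
The reverse primer's reverse complement is TTCCGGCG, which matches the template at positions 156–163.
Product length = (reverse-primer end) − (forward-primer start) + 1 = 163 − 97 + 1 = 67 bp.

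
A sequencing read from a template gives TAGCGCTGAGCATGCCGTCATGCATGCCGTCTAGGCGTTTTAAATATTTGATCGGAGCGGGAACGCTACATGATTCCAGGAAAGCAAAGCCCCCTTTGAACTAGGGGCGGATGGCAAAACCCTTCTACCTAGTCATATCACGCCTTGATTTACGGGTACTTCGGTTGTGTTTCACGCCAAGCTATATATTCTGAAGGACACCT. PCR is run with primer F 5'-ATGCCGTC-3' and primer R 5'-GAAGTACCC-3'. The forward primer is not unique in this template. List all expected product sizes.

The forward primer ATGCCGTC matches the top strand at positions 12–19, 24–31.
The reverse primer's reverse complement is GGGTACTTC, matching at positions 154–162.
Each forward site pairs with the reverse site to give a product ending at position 162: sizes 151, 139 bp.

151 bp, 139 bp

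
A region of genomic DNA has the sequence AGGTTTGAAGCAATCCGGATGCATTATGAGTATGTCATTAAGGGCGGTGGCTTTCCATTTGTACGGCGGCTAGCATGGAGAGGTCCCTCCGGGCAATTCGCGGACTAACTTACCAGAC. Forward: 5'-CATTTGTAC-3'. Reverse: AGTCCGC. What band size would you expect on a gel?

Forward primer CATTTGTAC is found on the top strand at positions 56–64.
Reverse complement of the reverse primer: GCGGACT. This occurs on the top strand at positions 100–106.
Amplicon spans positions 56–106: 51 bp.

51 bp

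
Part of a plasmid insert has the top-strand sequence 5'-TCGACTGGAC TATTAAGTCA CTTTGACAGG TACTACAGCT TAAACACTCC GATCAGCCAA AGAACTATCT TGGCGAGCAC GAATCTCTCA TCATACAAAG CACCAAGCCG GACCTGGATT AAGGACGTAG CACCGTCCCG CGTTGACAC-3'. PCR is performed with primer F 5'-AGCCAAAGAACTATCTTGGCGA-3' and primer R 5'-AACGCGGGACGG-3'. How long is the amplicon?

90 bp

Scanning the template, AGCCAAAGAACTATCTTGGCGA occurs at positions 55–76; this primer anneals to the bottom strand there with its 3' end pointing downstream.
Taking the reverse complement of AACGCGGGACGG gives CCGTCCCGCGTT, found at positions 133–144 on the template; the primer anneals here to the top strand with its 3' end pointing upstream.
Amplicon spans positions 55–144: 90 bp.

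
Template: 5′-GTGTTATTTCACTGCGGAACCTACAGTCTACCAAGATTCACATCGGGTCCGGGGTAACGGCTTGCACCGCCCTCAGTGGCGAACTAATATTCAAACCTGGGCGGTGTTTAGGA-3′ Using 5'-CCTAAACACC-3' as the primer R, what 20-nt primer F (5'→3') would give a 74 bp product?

5'-CACATCGGGTCCGGGGTAAC-3'

The reverse primer's reverse complement GGTGTTTAGG matches the template at positions 103–112, so the product ends at position 112.
A 74 bp product then starts at position 112 − 74 + 1 = 39.
The forward primer is identical to the top strand there: CACATCGGGTCCGGGGTAAC.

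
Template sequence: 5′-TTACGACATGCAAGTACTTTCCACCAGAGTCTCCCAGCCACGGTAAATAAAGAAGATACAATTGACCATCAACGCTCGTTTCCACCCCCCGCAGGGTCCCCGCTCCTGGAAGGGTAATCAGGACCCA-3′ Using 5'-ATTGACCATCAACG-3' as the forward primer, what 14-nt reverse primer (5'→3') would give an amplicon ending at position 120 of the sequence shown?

5'-TGATTACCCTTCCA-3'

The forward primer binds at positions 61–74; the product's 3' end on the top strand is position 120.
The reverse primer anneals to the top strand over positions 107–120, i.e. to TGGAAGGGTAATCA.
Its sequence written 5'→3' is the reverse complement: TGATTACCCTTCCA.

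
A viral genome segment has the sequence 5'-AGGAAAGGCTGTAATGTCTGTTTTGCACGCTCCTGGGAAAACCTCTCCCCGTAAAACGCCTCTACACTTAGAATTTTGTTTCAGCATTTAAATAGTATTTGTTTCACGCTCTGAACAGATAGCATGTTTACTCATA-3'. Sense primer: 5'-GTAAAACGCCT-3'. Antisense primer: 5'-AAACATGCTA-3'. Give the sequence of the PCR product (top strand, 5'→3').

5'-GTAAAACGCCTCTACACTTAGAATTTTGTTTCAGCATTTAAATAGTATTTGTTTCACGCTCTGAACAGATAGCATGTTT-3'

The forward primer matches the template at positions 51–61.
The reverse primer's reverse complement is TAGCATGTTT, which matches the template at positions 120–129.
The product is the template from position 51 through 129 (79 bp).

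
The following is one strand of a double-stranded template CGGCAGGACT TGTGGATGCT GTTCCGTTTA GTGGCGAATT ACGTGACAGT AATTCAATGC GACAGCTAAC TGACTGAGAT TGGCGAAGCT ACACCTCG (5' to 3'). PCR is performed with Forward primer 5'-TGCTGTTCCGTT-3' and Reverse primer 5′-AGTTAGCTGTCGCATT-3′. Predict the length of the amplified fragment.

The forward primer matches the template at positions 17–28.
The reverse primer's reverse complement is AATGCGACAGCTAACT, which matches the template at positions 56–71.
Product length = (reverse-primer end) − (forward-primer start) + 1 = 71 − 17 + 1 = 55 bp.

55 bp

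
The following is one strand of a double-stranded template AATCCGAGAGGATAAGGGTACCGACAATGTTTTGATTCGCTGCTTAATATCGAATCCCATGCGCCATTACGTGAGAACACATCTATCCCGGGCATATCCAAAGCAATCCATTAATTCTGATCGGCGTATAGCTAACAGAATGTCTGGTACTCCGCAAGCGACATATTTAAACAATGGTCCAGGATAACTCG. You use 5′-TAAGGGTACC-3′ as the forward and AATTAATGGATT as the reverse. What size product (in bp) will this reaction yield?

Forward primer TAAGGGTACC is found on the top strand at positions 13–22.
The reverse primer's reverse complement is AATCCATTAATT, which matches the template at positions 105–116.
Product length = (reverse-primer end) − (forward-primer start) + 1 = 116 − 13 + 1 = 104 bp.

104 bp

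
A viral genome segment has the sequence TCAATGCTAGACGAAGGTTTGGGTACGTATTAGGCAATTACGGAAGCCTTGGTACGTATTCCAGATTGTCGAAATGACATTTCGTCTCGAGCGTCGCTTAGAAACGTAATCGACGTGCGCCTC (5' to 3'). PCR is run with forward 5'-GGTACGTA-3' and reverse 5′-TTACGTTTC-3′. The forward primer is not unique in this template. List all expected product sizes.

88 bp, 59 bp

The forward primer GGTACGTA matches the top strand at positions 22–29, 51–58.
The reverse primer's reverse complement is GAAACGTAA, matching at positions 101–109.
Each forward site pairs with the reverse site to give a product ending at position 109: sizes 88, 59 bp.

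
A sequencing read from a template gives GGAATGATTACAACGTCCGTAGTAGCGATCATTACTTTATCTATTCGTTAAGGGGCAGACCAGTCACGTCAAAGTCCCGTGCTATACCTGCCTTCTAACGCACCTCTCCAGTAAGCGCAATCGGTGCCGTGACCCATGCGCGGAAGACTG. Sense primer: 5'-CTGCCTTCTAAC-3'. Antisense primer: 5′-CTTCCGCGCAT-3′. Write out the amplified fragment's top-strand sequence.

5'-CTGCCTTCTAACGCACCTCTCCAGTAAGCGCAATCGGTGCCGTGACCCATGCGCGGAAG-3'

Scanning the template, CTGCCTTCTAAC occurs at positions 88–99; this primer anneals to the bottom strand there with its 3' end pointing downstream.
Taking the reverse complement of CTTCCGCGCAT gives ATGCGCGGAAG, found at positions 136–146 on the template; the primer anneals here to the top strand with its 3' end pointing upstream.
The product is the template from position 88 through 146 (59 bp).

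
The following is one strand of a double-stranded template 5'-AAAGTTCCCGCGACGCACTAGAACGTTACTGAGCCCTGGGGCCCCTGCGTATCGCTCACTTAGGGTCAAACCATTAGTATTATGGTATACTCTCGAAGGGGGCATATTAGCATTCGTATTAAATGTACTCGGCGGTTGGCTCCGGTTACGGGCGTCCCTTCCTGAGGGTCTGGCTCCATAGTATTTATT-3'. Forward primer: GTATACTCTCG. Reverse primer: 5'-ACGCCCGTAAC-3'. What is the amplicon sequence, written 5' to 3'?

The forward primer matches the template at positions 85–95.
Reverse complement of the reverse primer: GTTACGGGCGT. This occurs on the top strand at positions 145–155.
The product is the template from position 85 through 155 (71 bp).

5'-GTATACTCTCGAAGGGGGCATATTAGCATTCGTATTAAATGTACTCGGCGGTTGGCTCCGGTTACGGGCGT-3'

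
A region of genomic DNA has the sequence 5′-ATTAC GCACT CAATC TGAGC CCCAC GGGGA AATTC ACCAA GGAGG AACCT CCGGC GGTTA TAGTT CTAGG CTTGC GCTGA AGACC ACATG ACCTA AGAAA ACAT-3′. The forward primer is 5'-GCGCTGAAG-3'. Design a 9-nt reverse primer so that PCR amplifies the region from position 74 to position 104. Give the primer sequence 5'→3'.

5'-ATGTTTTCT-3'

The product's 3' end on the top strand is position 104.
The reverse primer anneals to the top strand over positions 96–104, i.e. to AGAAAACAT.
Its sequence written 5'→3' is the reverse complement: ATGTTTTCT.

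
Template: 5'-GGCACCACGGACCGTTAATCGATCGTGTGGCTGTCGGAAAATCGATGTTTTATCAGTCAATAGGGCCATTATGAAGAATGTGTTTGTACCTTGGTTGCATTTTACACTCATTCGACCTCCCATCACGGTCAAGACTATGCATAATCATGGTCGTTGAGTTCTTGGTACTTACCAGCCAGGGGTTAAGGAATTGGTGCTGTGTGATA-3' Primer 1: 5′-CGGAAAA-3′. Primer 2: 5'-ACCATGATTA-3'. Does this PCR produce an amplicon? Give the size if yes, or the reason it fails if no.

Primer 1 (CGGAAAA) matches the top strand at positions 35–41; it acts as a forward primer.
Primer 2's reverse complement is TAATCATGGT, matching the top strand at positions 142–151; it acts as a reverse primer.
The 3' ends face each other across positions 35–151, giving a 117 bp product.

Yes — a 117 bp product.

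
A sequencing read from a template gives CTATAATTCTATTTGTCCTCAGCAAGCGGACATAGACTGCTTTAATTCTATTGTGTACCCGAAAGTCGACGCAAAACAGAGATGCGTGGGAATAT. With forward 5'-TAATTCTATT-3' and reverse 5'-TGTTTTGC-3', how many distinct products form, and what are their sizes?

Two products: 75 bp, 36 bp

The forward primer TAATTCTATT matches the top strand at positions 4–13, 43–52.
The reverse primer's reverse complement is GCAAAACA, matching at positions 71–78.
Each forward site pairs with the reverse site to give a product ending at position 78: sizes 75, 36 bp.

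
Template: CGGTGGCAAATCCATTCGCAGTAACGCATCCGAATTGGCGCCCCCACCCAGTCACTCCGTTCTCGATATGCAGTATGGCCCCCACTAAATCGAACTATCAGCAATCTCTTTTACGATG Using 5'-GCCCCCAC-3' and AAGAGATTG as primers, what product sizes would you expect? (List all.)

71 bp, 33 bp

The forward primer GCCCCCAC matches the top strand at positions 40–47, 78–85.
The reverse primer's reverse complement is CAATCTCTT, matching at positions 102–110.
Each forward site pairs with the reverse site to give a product ending at position 110: sizes 71, 33 bp.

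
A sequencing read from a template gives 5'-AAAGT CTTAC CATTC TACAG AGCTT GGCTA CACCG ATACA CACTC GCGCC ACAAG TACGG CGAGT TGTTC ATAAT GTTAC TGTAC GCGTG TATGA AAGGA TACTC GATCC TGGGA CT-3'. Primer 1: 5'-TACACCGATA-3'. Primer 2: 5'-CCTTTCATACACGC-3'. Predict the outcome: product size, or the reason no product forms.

Yes — a 71 bp product.

Primer 1 (TACACCGATA) matches the top strand at positions 29–38; it acts as a forward primer.
Primer 2's reverse complement is GCGTGTATGAAAGG, matching the top strand at positions 86–99; it acts as a reverse primer.
The 3' ends face each other across positions 29–99, giving a 71 bp product.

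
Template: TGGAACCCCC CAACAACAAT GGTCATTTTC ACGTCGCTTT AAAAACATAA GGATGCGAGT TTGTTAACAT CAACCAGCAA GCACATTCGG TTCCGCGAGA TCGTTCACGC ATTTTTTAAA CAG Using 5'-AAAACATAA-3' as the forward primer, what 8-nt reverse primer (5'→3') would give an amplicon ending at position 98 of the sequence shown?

5'-TCGCGGAA-3'

The forward primer binds at positions 42–50; the product's 3' end on the top strand is position 98.
The reverse primer anneals to the top strand over positions 91–98, i.e. to TTCCGCGA.
Its sequence written 5'→3' is the reverse complement: TCGCGGAA.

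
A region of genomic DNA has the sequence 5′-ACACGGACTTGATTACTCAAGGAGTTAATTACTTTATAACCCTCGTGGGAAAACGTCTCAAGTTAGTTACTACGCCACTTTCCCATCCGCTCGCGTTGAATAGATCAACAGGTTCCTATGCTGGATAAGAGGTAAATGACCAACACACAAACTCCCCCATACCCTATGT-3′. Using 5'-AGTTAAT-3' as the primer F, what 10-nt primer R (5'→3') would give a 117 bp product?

The forward primer binds at positions 23–29, so a 117 bp product ends at position 23 + 117 − 1 = 139.
The reverse primer anneals to the top strand over positions 130–139, i.e. to AGGTAAATGA.
Its sequence written 5'→3' is the reverse complement: TCATTTACCT.

5'-TCATTTACCT-3'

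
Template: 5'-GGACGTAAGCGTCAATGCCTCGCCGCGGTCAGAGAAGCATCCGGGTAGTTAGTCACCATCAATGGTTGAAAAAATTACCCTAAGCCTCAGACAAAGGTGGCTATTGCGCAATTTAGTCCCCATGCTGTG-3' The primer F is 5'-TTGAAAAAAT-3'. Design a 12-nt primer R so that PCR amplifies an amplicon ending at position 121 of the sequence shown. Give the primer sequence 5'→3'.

5'-GGGGACTAAATT-3'

The forward primer binds at positions 66–75; the product's 3' end on the top strand is position 121.
The reverse primer anneals to the top strand over positions 110–121, i.e. to AATTTAGTCCCC.
Its sequence written 5'→3' is the reverse complement: GGGGACTAAATT.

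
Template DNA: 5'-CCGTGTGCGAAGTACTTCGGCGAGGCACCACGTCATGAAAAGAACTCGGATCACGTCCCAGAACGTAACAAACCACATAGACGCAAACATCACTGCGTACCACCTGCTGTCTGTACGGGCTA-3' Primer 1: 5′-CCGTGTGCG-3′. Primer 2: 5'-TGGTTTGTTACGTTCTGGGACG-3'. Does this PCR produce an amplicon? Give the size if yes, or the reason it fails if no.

Yes — a 75 bp product.

Primer 1 (CCGTGTGCG) matches the top strand at positions 1–9; it acts as a forward primer.
Primer 2's reverse complement is CGTCCCAGAACGTAACAAACCA, matching the top strand at positions 54–75; it acts as a reverse primer.
The 3' ends face each other across positions 1–75, giving a 75 bp product.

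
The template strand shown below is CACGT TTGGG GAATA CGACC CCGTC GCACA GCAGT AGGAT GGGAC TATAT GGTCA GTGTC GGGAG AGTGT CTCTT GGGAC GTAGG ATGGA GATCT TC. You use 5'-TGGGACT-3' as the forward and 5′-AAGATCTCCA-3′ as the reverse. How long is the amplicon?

The forward primer matches the template at positions 40–46.
Taking the reverse complement of AAGATCTCCA gives TGGAGATCTT, found at positions 87–96 on the template; the primer anneals here to the top strand with its 3' end pointing upstream.
Amplicon spans positions 40–96: 57 bp.

57 bp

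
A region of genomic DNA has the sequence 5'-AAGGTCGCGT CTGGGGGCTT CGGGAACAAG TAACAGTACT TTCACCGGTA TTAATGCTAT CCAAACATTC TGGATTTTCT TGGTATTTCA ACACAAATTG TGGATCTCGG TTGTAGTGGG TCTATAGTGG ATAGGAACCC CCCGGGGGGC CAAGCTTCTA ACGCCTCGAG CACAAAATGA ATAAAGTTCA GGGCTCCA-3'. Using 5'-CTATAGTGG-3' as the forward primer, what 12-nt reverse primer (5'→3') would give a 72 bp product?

5'-CCCTGAACTTTA-3'

The forward primer binds at positions 122–130, so a 72 bp product ends at position 122 + 72 − 1 = 193.
The reverse primer anneals to the top strand over positions 182–193, i.e. to TAAAGTTCAGGG.
Its sequence written 5'→3' is the reverse complement: CCCTGAACTTTA.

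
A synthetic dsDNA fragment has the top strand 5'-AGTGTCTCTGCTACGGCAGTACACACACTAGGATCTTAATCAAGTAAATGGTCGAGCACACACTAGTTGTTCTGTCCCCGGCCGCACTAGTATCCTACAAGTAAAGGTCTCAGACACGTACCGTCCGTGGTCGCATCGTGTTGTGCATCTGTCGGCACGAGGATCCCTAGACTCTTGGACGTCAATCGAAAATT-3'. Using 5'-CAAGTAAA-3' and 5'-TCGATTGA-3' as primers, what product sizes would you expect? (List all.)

The forward primer CAAGTAAA matches the top strand at positions 41–48, 98–105.
The reverse primer's reverse complement is TCAATCGA, matching at positions 182–189.
Each forward site pairs with the reverse site to give a product ending at position 189: sizes 149, 92 bp.

149 bp, 92 bp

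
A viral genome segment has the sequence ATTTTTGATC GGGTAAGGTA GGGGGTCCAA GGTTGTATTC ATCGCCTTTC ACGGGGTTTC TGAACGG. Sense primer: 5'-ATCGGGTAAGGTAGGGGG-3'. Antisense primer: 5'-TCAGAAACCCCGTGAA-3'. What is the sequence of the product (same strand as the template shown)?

Forward primer ATCGGGTAAGGTAGGGGG is found on the top strand at positions 8–25.
The reverse primer's reverse complement is TTCACGGGGTTTCTGA, which matches the template at positions 48–63.
The product is the template from position 8 through 63 (56 bp).

5'-ATCGGGTAAGGTAGGGGGTCCAAGGTTGTATTCATCGCCTTTCACGGGGTTTCTGA-3'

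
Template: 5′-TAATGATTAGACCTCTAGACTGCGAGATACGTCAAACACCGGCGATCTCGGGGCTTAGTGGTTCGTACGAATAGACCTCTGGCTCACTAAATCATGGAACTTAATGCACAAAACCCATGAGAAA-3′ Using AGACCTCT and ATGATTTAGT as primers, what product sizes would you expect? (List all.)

The forward primer AGACCTCT matches the top strand at positions 9–16, 73–80.
The reverse primer's reverse complement is ACTAAATCAT, matching at positions 86–95.
Each forward site pairs with the reverse site to give a product ending at position 95: sizes 87, 23 bp.

87 bp, 23 bp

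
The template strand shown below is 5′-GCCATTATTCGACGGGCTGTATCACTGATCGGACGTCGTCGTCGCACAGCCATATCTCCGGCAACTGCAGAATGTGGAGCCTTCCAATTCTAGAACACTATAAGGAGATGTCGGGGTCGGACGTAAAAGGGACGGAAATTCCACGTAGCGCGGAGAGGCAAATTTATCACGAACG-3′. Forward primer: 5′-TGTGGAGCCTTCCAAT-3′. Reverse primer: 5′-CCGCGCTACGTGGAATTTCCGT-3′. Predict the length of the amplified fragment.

81 bp

Forward primer TGTGGAGCCTTCCAAT is found on the top strand at positions 73–88.
Taking the reverse complement of CCGCGCTACGTGGAATTTCCGT gives ACGGAAATTCCACGTAGCGCGG, found at positions 132–153 on the template; the primer anneals here to the top strand with its 3' end pointing upstream.
Amplicon spans positions 73–153: 81 bp.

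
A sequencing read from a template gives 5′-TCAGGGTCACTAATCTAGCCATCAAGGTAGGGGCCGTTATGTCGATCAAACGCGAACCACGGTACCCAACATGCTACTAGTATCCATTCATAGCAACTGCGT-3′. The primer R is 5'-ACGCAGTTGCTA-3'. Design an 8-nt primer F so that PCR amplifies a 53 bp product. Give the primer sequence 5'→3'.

The reverse primer's reverse complement TAGCAACTGCGT matches the template at positions 91–102, so the product ends at position 102.
A 53 bp product then starts at position 102 − 53 + 1 = 50.
The forward primer is identical to the top strand there: ACGCGAAC.

5'-ACGCGAAC-3'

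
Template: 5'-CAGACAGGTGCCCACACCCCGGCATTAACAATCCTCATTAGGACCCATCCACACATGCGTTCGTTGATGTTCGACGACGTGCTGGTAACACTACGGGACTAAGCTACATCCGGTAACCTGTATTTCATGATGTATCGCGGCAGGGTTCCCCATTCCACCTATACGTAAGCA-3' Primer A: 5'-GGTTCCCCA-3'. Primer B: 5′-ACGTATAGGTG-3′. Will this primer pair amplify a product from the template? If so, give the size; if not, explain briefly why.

Yes — a 23 bp product.

Primer A (GGTTCCCCA) matches the top strand at positions 144–152; it acts as a forward primer.
Primer B's reverse complement is CACCTATACGT, matching the top strand at positions 156–166; it acts as a reverse primer.
The 3' ends face each other across positions 144–166, giving a 23 bp product.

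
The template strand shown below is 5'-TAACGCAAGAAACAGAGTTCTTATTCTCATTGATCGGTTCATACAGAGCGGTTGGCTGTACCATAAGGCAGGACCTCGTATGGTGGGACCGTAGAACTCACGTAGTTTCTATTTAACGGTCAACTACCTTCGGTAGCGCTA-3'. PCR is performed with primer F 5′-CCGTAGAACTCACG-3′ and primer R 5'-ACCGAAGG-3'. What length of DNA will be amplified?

Scanning the template, CCGTAGAACTCACG occurs at positions 89–102; this primer anneals to the bottom strand there with its 3' end pointing downstream.
Reverse complement of the reverse primer: CCTTCGGT. This occurs on the top strand at positions 127–134.
Amplicon spans positions 89–134: 46 bp.

46 bp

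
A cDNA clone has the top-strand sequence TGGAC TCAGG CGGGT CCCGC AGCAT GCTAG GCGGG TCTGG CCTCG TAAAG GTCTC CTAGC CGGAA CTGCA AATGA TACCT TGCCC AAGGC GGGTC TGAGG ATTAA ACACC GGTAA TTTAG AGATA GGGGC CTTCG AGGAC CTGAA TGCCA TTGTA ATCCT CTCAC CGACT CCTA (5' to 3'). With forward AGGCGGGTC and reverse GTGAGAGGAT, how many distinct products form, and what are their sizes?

The forward primer AGGCGGGTC matches the top strand at positions 8–16, 29–37, 87–95.
The reverse primer's reverse complement is ATCCTCTCAC, matching at positions 156–165.
Each forward site pairs with the reverse site to give a product ending at position 165: sizes 158, 137, 79 bp.

Three products: 158 bp, 137 bp, 79 bp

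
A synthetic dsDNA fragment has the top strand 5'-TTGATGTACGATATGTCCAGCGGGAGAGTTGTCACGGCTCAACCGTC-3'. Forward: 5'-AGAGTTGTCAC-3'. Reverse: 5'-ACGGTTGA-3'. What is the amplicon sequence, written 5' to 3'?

5'-AGAGTTGTCACGGCTCAACCGT-3'

Forward primer AGAGTTGTCAC is found on the top strand at positions 25–35.
Reverse complement of the reverse primer: TCAACCGT. This occurs on the top strand at positions 39–46.
The product is the template from position 25 through 46 (22 bp).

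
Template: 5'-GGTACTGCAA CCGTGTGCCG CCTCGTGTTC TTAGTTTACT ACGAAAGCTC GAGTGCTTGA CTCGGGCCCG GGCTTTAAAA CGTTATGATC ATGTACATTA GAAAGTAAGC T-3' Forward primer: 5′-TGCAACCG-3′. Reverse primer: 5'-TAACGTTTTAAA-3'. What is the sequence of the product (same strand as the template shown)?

The forward primer matches the template at positions 6–13.
The reverse primer's reverse complement is TTTAAAACGTTA, which matches the template at positions 74–85.
The product is the template from position 6 through 85 (80 bp).

5'-TGCAACCGTGTGCCGCCTCGTGTTCTTAGTTTACTACGAAAGCTCGAGTGCTTGACTCGGGCCCGGGCTTTAAAACGTTA-3'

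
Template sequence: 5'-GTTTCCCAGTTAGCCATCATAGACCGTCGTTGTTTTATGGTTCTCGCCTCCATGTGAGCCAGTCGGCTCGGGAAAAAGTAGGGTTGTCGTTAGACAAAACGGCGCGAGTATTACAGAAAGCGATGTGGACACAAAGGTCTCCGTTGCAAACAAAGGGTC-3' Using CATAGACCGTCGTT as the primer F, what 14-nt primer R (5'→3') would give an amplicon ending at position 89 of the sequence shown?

The forward primer binds at positions 18–31; the product's 3' end on the top strand is position 89.
The reverse primer anneals to the top strand over positions 76–89, i.e. to AAGTAGGGTTGTCG.
Its sequence written 5'→3' is the reverse complement: CGACAACCCTACTT.

5'-CGACAACCCTACTT-3'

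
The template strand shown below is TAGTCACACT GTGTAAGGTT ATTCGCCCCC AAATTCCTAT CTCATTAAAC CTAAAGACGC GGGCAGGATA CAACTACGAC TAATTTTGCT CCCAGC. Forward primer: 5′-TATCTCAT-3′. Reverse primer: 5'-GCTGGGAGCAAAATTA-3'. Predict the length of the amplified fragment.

59 bp

Scanning the template, TATCTCAT occurs at positions 38–45; this primer anneals to the bottom strand there with its 3' end pointing downstream.
Reverse complement of the reverse primer: TAATTTTGCTCCCAGC. This occurs on the top strand at positions 81–96.
Amplicon spans positions 38–96: 59 bp.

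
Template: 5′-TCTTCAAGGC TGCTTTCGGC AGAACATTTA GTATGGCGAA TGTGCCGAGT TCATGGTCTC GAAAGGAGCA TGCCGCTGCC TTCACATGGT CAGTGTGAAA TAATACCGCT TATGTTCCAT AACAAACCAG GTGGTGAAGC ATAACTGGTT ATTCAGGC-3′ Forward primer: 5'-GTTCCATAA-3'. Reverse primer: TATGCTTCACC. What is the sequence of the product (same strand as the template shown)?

Forward primer GTTCCATAA is found on the top strand at positions 114–122.
The reverse primer's reverse complement is GGTGAAGCATA, which matches the template at positions 133–143.
The product is the template from position 114 through 143 (30 bp).

5'-GTTCCATAACAAACCAGGTGGTGAAGCATA-3'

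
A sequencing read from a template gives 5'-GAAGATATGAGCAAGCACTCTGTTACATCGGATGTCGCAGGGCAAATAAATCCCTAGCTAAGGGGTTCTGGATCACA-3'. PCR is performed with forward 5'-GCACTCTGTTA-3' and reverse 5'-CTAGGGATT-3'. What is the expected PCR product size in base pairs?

43 bp

Scanning the template, GCACTCTGTTA occurs at positions 15–25; this primer anneals to the bottom strand there with its 3' end pointing downstream.
Taking the reverse complement of CTAGGGATT gives AATCCCTAG, found at positions 49–57 on the template; the primer anneals here to the top strand with its 3' end pointing upstream.
Product length = (reverse-primer end) − (forward-primer start) + 1 = 57 − 15 + 1 = 43 bp.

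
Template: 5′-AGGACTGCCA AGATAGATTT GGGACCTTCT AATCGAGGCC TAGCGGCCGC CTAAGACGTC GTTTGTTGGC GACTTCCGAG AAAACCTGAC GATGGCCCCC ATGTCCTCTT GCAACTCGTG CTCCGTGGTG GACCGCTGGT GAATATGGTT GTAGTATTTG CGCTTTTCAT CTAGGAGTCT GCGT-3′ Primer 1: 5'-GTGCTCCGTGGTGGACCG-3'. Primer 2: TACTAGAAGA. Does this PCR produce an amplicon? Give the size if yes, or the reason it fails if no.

Primer 2 (TACTAGAAGA) does not match the top strand, and its reverse complement TCTTCTAGTA does not match either.
With no annealing site for primer 2, no amplification occurs.

No product — primer 2 has no binding site in the template.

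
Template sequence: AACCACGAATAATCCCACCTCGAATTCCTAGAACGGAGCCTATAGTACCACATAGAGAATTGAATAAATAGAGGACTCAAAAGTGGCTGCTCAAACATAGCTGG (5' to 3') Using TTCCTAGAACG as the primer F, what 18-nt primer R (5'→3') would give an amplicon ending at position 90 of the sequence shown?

The forward primer binds at positions 25–35; the product's 3' end on the top strand is position 90.
The reverse primer anneals to the top strand over positions 73–90, i.e. to GGACTCAAAAGTGGCTGC.
Its sequence written 5'→3' is the reverse complement: GCAGCCACTTTTGAGTCC.

5'-GCAGCCACTTTTGAGTCC-3'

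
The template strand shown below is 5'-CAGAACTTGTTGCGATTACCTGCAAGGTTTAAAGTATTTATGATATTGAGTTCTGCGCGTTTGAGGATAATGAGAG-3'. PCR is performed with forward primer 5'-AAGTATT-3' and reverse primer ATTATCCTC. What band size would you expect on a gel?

Forward primer AAGTATT is found on the top strand at positions 32–38.
Reverse complement of the reverse primer: GAGGATAAT. This occurs on the top strand at positions 63–71.
Product length = (reverse-primer end) − (forward-primer start) + 1 = 71 − 32 + 1 = 40 bp.

40 bp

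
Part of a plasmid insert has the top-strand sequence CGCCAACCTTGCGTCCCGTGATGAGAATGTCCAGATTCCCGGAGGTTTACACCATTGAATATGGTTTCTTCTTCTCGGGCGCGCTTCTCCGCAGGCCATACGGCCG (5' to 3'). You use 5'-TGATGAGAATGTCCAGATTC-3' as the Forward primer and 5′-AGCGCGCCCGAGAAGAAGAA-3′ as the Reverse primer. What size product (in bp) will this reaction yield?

67 bp

Scanning the template, TGATGAGAATGTCCAGATTC occurs at positions 19–38; this primer anneals to the bottom strand there with its 3' end pointing downstream.
Reverse complement of the reverse primer: TTCTTCTTCTCGGGCGCGCT. This occurs on the top strand at positions 66–85.
Amplicon spans positions 19–85: 67 bp.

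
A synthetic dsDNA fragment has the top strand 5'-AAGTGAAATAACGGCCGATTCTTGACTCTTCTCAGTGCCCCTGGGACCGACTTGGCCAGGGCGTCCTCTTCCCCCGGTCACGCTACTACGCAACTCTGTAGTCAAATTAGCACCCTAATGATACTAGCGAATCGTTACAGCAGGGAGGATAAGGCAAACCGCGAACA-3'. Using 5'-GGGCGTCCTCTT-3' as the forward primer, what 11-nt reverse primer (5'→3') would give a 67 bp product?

5'-AGTATCATTAG-3'

The forward primer binds at positions 59–70, so a 67 bp product ends at position 59 + 67 − 1 = 125.
The reverse primer anneals to the top strand over positions 115–125, i.e. to CTAATGATACT.
Its sequence written 5'→3' is the reverse complement: AGTATCATTAG.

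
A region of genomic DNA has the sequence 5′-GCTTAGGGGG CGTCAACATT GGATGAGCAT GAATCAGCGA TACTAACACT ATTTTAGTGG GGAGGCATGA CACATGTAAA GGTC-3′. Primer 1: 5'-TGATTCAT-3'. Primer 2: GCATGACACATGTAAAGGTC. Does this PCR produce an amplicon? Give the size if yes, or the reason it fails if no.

No product — the primers' 3' ends point away from each other.

Primer 1 (TGATTCAT) has reverse complement ATGAATCA, which matches the top strand at positions 29–36; primer 1 anneals to the top strand there with its 3' end pointing upstream toward position 29.
Primer 2 (GCATGACACATGTAAAGGTC) matches the top strand directly at positions 65–84; it anneals to the bottom strand with its 3' end pointing downstream toward position 84.
The 3' ends diverge (primer 1 extends toward position 1, primer 2 toward position 84), so the primers never converge on a shared product.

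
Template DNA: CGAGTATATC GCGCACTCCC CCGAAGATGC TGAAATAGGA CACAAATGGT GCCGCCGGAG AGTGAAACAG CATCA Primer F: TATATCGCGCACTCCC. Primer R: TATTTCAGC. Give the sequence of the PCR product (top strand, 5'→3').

Forward primer TATATCGCGCACTCCC is found on the top strand at positions 5–20.
Reverse complement of the reverse primer: GCTGAAATA. This occurs on the top strand at positions 29–37.
The product is the template from position 5 through 37 (33 bp).

5'-TATATCGCGCACTCCCCCGAAGATGCTGAAATA-3'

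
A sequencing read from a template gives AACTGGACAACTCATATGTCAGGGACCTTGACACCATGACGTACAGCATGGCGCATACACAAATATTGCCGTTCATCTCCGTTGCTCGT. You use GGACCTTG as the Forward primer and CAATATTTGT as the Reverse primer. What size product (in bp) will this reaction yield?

46 bp

Forward primer GGACCTTG is found on the top strand at positions 23–30.
Taking the reverse complement of CAATATTTGT gives ACAAATATTG, found at positions 59–68 on the template; the primer anneals here to the top strand with its 3' end pointing upstream.
Amplicon spans positions 23–68: 46 bp.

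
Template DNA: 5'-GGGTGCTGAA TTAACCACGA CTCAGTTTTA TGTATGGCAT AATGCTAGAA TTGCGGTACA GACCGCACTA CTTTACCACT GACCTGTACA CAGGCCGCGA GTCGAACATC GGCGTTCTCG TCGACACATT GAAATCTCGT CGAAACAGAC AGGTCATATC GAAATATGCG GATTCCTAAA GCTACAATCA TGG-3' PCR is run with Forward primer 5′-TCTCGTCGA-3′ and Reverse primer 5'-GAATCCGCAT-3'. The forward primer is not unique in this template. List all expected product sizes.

60 bp, 41 bp

The forward primer TCTCGTCGA matches the top strand at positions 116–124, 135–143.
The reverse primer's reverse complement is ATGCGGATTC, matching at positions 166–175.
Each forward site pairs with the reverse site to give a product ending at position 175: sizes 60, 41 bp.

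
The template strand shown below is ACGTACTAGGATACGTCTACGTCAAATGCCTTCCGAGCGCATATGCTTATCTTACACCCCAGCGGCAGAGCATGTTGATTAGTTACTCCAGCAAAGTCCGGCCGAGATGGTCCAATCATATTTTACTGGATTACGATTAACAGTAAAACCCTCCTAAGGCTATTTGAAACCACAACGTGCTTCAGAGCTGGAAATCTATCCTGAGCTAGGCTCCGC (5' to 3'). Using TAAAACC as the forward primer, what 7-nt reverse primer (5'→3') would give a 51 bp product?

5'-TTTCCAG-3'

The forward primer binds at positions 144–150, so a 51 bp product ends at position 144 + 51 − 1 = 194.
The reverse primer anneals to the top strand over positions 188–194, i.e. to CTGGAAA.
Its sequence written 5'→3' is the reverse complement: TTTCCAG.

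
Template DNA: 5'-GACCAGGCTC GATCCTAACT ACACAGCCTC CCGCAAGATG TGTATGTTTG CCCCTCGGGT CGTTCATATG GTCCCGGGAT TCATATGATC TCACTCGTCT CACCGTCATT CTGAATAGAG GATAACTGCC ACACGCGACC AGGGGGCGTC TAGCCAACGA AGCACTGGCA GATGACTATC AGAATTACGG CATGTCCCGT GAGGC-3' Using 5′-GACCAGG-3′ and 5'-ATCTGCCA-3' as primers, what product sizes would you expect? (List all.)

The forward primer GACCAGG matches the top strand at positions 1–7, 137–143.
The reverse primer's reverse complement is TGGCAGAT, matching at positions 166–173.
Each forward site pairs with the reverse site to give a product ending at position 173: sizes 173, 37 bp.

173 bp, 37 bp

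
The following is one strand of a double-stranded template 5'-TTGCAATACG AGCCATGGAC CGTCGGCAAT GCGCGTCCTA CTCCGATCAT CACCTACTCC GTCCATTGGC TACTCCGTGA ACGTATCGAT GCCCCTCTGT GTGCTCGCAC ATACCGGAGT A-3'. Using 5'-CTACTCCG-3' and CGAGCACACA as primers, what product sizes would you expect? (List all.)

70 bp, 54 bp, 38 bp

The forward primer CTACTCCG matches the top strand at positions 38–45, 54–61, 70–77.
The reverse primer's reverse complement is TGTGTGCTCG, matching at positions 98–107.
Each forward site pairs with the reverse site to give a product ending at position 107: sizes 70, 54, 38 bp.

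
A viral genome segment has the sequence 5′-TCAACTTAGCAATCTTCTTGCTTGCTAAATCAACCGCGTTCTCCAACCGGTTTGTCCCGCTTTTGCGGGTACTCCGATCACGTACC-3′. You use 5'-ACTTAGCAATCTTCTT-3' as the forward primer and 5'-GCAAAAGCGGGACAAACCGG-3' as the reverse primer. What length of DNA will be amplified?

Forward primer ACTTAGCAATCTTCTT is found on the top strand at positions 4–19.
The reverse primer's reverse complement is CCGGTTTGTCCCGCTTTTGC, which matches the template at positions 47–66.
Amplicon spans positions 4–66: 63 bp.

63 bp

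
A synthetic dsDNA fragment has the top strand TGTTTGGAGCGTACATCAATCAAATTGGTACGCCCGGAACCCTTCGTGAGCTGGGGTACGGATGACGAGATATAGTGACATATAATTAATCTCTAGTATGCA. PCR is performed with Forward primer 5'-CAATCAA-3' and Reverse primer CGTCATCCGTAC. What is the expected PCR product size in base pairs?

The forward primer matches the template at positions 17–23.
Taking the reverse complement of CGTCATCCGTAC gives GTACGGATGACG, found at positions 56–67 on the template; the primer anneals here to the top strand with its 3' end pointing upstream.
The product runs from position 17 to position 67, so its length is 67 − 17 + 1 = 51 bp.

51 bp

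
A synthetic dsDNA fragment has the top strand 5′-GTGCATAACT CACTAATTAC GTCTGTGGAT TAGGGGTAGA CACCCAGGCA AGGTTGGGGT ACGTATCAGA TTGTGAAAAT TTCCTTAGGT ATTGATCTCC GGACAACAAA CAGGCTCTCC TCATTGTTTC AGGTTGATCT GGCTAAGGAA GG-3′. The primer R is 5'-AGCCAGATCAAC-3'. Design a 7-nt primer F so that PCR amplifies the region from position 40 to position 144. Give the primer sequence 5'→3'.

The reverse primer's reverse complement GTTGATCTGGCT matches the template at positions 133–144; the product starts at position 40.
The forward primer is identical to the top strand over positions 40–46: ACACCCA.

5'-ACACCCA-3'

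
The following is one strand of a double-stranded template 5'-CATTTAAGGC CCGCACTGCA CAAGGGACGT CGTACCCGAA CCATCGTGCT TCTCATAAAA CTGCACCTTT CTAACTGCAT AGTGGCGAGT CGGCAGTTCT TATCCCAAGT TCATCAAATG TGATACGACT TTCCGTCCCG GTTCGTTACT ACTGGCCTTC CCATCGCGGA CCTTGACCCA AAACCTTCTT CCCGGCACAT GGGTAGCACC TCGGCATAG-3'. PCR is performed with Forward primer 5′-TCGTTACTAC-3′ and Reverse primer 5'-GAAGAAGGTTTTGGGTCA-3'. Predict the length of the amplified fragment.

Forward primer TCGTTACTAC is found on the top strand at positions 143–152.
Taking the reverse complement of GAAGAAGGTTTTGGGTCA gives TGACCCAAAACCTTCTTC, found at positions 174–191 on the template; the primer anneals here to the top strand with its 3' end pointing upstream.
The product runs from position 143 to position 191, so its length is 191 − 143 + 1 = 49 bp.

49 bp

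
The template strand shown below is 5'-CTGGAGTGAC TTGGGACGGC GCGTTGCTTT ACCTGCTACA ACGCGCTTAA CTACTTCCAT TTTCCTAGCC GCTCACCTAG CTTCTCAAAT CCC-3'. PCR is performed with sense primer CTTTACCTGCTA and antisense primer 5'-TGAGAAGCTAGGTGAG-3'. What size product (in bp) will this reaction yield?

61 bp

The forward primer matches the template at positions 27–38.
The reverse primer's reverse complement is CTCACCTAGCTTCTCA, which matches the template at positions 72–87.
Product length = (reverse-primer end) − (forward-primer start) + 1 = 87 − 27 + 1 = 61 bp.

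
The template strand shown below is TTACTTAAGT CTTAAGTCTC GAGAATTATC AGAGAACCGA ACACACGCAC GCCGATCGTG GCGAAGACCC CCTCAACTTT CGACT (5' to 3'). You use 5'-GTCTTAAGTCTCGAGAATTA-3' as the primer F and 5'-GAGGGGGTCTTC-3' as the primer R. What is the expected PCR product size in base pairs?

The forward primer matches the template at positions 9–28.
Reverse complement of the reverse primer: GAAGACCCCCTC. This occurs on the top strand at positions 63–74.
The product runs from position 9 to position 74, so its length is 74 − 9 + 1 = 66 bp.

66 bp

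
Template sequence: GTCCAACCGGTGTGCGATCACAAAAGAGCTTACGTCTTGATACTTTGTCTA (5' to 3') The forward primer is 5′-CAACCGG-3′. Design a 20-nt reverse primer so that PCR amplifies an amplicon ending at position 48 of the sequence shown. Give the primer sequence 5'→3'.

The forward primer binds at positions 4–10; the product's 3' end on the top strand is position 48.
The reverse primer anneals to the top strand over positions 29–48, i.e. to CTTACGTCTTGATACTTTGT.
Its sequence written 5'→3' is the reverse complement: ACAAAGTATCAAGACGTAAG.

5'-ACAAAGTATCAAGACGTAAG-3'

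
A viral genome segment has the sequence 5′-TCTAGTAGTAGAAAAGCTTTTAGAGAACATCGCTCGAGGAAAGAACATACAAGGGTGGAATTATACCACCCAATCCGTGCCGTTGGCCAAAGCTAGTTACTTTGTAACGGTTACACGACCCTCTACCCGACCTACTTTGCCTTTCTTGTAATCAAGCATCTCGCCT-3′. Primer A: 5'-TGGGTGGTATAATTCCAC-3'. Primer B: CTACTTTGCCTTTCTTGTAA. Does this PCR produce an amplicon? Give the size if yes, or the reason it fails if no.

No product — the primers' 3' ends point away from each other.

Primer A (TGGGTGGTATAATTCCAC) has reverse complement GTGGAATTATACCACCCA, which matches the top strand at positions 55–72; primer A anneals to the top strand there with its 3' end pointing upstream toward position 55.
Primer B (CTACTTTGCCTTTCTTGTAA) matches the top strand directly at positions 132–151; it anneals to the bottom strand with its 3' end pointing downstream toward position 151.
The 3' ends diverge (primer A extends toward position 1, primer B toward position 166), so the primers never converge on a shared product.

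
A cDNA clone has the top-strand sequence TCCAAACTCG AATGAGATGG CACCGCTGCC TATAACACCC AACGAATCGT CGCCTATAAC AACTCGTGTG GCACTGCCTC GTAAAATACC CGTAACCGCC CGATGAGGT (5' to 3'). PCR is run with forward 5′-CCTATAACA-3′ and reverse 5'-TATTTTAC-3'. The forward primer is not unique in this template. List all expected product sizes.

60 bp, 36 bp

The forward primer CCTATAACA matches the top strand at positions 29–37, 53–61.
The reverse primer's reverse complement is GTAAAATA, matching at positions 81–88.
Each forward site pairs with the reverse site to give a product ending at position 88: sizes 60, 36 bp.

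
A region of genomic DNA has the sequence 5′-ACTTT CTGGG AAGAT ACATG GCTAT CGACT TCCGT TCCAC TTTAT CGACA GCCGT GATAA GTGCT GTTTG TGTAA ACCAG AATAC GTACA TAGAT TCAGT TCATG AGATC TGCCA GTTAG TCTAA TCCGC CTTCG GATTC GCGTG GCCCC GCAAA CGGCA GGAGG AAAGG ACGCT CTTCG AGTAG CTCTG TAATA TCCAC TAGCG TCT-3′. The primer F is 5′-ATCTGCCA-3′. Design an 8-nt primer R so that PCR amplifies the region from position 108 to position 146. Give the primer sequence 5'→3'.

The product's 3' end on the top strand is position 146.
The reverse primer anneals to the top strand over positions 139–146, i.e. to TCGCGTGG.
Its sequence written 5'→3' is the reverse complement: CCACGCGA.

5'-CCACGCGA-3'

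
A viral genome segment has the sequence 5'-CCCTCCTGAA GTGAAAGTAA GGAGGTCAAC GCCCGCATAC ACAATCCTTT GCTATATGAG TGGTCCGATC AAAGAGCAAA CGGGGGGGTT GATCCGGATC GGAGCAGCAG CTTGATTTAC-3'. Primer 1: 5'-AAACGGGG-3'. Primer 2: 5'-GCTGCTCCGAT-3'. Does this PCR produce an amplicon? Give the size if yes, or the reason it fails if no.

Primer 1 (AAACGGGG) matches the top strand at positions 78–85; it acts as a forward primer.
Primer 2's reverse complement is ATCGGAGCAGC, matching the top strand at positions 98–108; it acts as a reverse primer.
The 3' ends face each other across positions 78–108, giving a 31 bp product.

Yes — a 31 bp product.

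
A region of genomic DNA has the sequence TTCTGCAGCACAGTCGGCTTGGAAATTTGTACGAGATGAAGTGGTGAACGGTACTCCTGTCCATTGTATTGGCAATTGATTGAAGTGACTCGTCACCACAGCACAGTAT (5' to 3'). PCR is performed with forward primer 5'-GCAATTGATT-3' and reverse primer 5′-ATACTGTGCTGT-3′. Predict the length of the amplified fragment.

Scanning the template, GCAATTGATT occurs at positions 72–81; this primer anneals to the bottom strand there with its 3' end pointing downstream.
Reverse complement of the reverse primer: ACAGCACAGTAT. This occurs on the top strand at positions 98–109.
Product length = (reverse-primer end) − (forward-primer start) + 1 = 109 − 72 + 1 = 38 bp.

38 bp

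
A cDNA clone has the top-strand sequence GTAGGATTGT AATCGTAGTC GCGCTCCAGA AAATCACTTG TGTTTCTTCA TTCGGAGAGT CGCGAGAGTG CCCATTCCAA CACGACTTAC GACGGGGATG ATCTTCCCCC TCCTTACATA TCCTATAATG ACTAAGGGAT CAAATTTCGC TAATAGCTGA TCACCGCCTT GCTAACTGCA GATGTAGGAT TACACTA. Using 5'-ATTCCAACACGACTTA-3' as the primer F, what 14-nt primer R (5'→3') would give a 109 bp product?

The forward primer binds at positions 74–89, so a 109 bp product ends at position 74 + 109 − 1 = 182.
The reverse primer anneals to the top strand over positions 169–182, i.e. to TTGCTAACTGCAGA.
Its sequence written 5'→3' is the reverse complement: TCTGCAGTTAGCAA.

5'-TCTGCAGTTAGCAA-3'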